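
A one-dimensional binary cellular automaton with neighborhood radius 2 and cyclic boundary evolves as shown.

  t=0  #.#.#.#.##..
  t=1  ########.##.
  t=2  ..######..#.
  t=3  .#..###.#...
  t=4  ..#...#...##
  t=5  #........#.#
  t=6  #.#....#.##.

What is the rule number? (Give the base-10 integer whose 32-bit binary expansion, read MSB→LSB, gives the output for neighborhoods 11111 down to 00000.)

3793829418

  #####|#  b31=1 t=1,i=2
  ####.|#  b30=1 t=1,i=6
  ###.#|#  b29=1 t=1,i=7
  ###..|.  b28=0 t=2,i=7
  ##.##|.  b27=0 t=1,i=8
  ##.#.|.  b26=0 t=3,i=7
  ##..#|#  b25=1 t=0,i=10
  ##...|.  b24=0 t=5,i=1
  #.###|.  b23=0 t=1,i=0
  #.##.|.  b22=0 t=0,i=8
  #.#.#|#  b21=1 t=0,i=2
  #.#..|.  b20=0 t=3,i=8
  #..##|.  b19=0 t=3,i=3
  #..#.|.  b18=0 t=0,i=11
  #...#|.  b17=0 t=2,i=0
  #....|#  b16=1 t=3,i=10
  .####|.  b15=0 t=1,i=1
  .###.|.  b14=0 t=3,i=5
  .##.#|#  b13=1 t=1,i=10
  .##..|#  b12=1 t=0,i=9
  .#.##|#  b11=1 t=0,i=7
  .#.#.|#  b10=1 t=0,i=1
  .#..#|#  b9=1 t=3,i=2
  .#...|.  b8=0 t=2,i=11
  ..###|.  b7=0 t=2,i=2
  ..##.|.  b6=0 t=4,i=10
  ..#.#|#  b5=1 t=0,i=0
  ..#..|.  b4=0 t=2,i=10
  ...##|#  b3=1 t=2,i=1
  ...#.|.  b2=0 t=3,i=0
  ....#|#  b1=1 t=3,i=11
  .....|.  b0=0 t=5,i=3
  bits 11100010001000010011111000101010 = 3793829418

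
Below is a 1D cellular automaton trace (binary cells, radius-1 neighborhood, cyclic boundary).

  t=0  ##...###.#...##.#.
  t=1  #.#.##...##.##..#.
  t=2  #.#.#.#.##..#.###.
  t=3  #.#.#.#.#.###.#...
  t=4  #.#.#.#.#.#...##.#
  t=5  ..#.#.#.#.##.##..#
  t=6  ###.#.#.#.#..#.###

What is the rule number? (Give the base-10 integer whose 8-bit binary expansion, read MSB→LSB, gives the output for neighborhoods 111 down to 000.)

30

  ### -> .   bit 7 = 0  t=0,i=6
  ##. -> .   bit 6 = 0  t=0,i=1
  #.# -> .   bit 5 = 0  t=0,i=8
  #.. -> #   bit 4 = 1  t=0,i=2
  .## -> #   bit 3 = 1  t=0,i=0
  .#. -> #   bit 2 = 1  t=0,i=9
  ..# -> #   bit 1 = 1  t=0,i=4
  ... -> .   bit 0 = 0  t=0,i=3
  bits 00011110 = 30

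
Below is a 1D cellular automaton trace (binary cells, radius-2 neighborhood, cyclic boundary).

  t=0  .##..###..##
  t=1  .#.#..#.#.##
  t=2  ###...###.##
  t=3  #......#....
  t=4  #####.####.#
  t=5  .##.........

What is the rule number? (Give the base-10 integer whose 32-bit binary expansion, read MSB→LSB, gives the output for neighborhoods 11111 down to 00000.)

  ##### -> #   bit 31 = 1  t=2,i=0
  ####. -> .   bit 30 = 0  t=2,i=1
  ###.# -> .   bit 29 = 0  t=2,i=8
  ###.. -> .   bit 28 = 0  t=0,i=7
  ##.## -> .   bit 27 = 0  t=0,i=0
  ##.#. -> #   bit 26 = 1  t=1,i=0
  ##..# -> #   bit 25 = 1  t=0,i=3
  ##... -> .   bit 24 = 0  t=2,i=3
  #.### -> .   bit 23 = 0  t=2,i=10
  #.##. -> #   bit 22 = 1  t=0,i=1
  #.#.# -> #   bit 21 = 1  t=1,i=1
  #.#.. -> .   bit 20 = 0  t=1,i=3
  #..## -> .   bit 19 = 0  t=0,i=4
  #..#. -> .   bit 18 = 0  t=1,i=5
  #...# -> .   bit 17 = 0  t=2,i=4
  #.... -> #   bit 16 = 1  t=3,i=2
  .#### -> .   bit 15 = 0  t=2,i=11
  .###. -> #   bit 14 = 1  t=0,i=6
  .##.# -> #   bit 13 = 1  t=0,i=11
  .##.. -> .   bit 12 = 0  t=0,i=2
  .#.## -> .   bit 11 = 0  t=1,i=9
  .#.#. -> #   bit 10 = 1  t=1,i=2
  .#..# -> .   bit 9 = 0  t=1,i=4
  .#... -> #   bit 8 = 1  t=3,i=1
  ..### -> .   bit 7 = 0  t=0,i=5
  ..##. -> #   bit 6 = 1  t=0,i=10
  ..#.# -> #   bit 5 = 1  t=1,i=6
  ..#.. -> #   bit 4 = 1  t=3,i=0
  ...## -> .   bit 3 = 0  t=2,i=5
  ...#. -> #   bit 2 = 1  t=3,i=6
  ....# -> .   bit 1 = 0  t=3,i=5
  ..... -> #   bit 0 = 1  t=3,i=3
  bits 10000110011000010110010101110101 = 2254529909

2254529909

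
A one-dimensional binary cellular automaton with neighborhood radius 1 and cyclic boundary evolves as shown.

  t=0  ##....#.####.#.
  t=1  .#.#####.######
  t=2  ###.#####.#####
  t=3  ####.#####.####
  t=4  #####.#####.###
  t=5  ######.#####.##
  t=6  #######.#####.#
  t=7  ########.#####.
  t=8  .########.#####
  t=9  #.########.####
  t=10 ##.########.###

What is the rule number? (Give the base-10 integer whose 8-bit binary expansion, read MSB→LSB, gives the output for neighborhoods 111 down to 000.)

231

  nb ###: next=#  (t=0,i=9, bit7=1)
  nb ##.: next=#  (t=0,i=1, bit6=1)
  nb #.#: next=#  (t=0,i=7, bit5=1)
  nb #..: next=.  (t=0,i=2, bit4=0)
  nb .##: next=.  (t=0,i=0, bit3=0)
  nb .#.: next=#  (t=0,i=6, bit2=1)
  nb ..#: next=#  (t=0,i=5, bit1=1)
  nb ...: next=#  (t=0,i=3, bit0=1)
  bits 11100111 = 231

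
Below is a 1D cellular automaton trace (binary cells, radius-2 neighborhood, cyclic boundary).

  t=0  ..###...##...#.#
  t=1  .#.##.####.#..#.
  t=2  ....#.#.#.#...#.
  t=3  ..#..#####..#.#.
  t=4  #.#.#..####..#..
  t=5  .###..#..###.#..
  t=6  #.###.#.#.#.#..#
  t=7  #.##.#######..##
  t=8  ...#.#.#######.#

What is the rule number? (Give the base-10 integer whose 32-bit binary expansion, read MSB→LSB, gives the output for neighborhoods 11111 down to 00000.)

  nb #####: next=#  (t=3,i=7, bit31=1)
  nb ####.: next=#  (t=1,i=8, bit30=1)
  nb ###.#: next=.  (t=1,i=9, bit29=0)
  nb ###..: next=#  (t=0,i=4, bit28=1)
  nb ##.##: next=.  (t=1,i=5, bit27=0)
  nb ##.#.: next=#  (t=1,i=10, bit26=1)
  nb ##..#: next=#  (t=3,i=10, bit25=1)
  nb ##...: next=.  (t=0,i=5, bit24=0)
  nb #.###: next=#  (t=1,i=6, bit23=1)
  nb #.##.: next=.  (t=1,i=3, bit22=0)
  nb #.#.#: next=#  (t=2,i=6, bit21=1)
  nb #.#..: next=.  (t=0,i=15, bit20=0)
  nb #..##: next=#  (t=0,i=1, bit19=1)
  nb #..#.: next=.  (t=1,i=0, bit18=0)
  nb #...#: next=#  (t=0,i=6, bit17=1)
  nb #....: next=.  (t=2,i=0, bit16=0)
  nb .####: next=.  (t=1,i=7, bit15=0)
  nb .###.: next=#  (t=0,i=3, bit14=1)
  nb .##.#: next=#  (t=1,i=4, bit13=1)
  nb .##..: next=#  (t=0,i=9, bit12=1)
  nb .#.##: next=.  (t=1,i=2, bit11=0)
  nb .#.#.: next=#  (t=0,i=14, bit10=1)
  nb .#..#: next=.  (t=0,i=0, bit9=0)
  nb .#...: next=.  (t=2,i=11, bit8=0)
  nb ..###: next=.  (t=0,i=2, bit7=0)
  nb ..##.: next=#  (t=0,i=8, bit6=1)
  nb ..#.#: next=.  (t=0,i=13, bit5=0)
  nb ..#..: next=#  (t=1,i=14, bit4=1)
  nb ...##: next=#  (t=0,i=7, bit3=1)
  nb ...#.: next=.  (t=0,i=12, bit2=0)
  nb ....#: next=#  (t=2,i=2, bit1=1)
  nb .....: next=.  (t=2,i=1, bit0=0)
  bits 11010110101010100111010001011010 = 3601495130

3601495130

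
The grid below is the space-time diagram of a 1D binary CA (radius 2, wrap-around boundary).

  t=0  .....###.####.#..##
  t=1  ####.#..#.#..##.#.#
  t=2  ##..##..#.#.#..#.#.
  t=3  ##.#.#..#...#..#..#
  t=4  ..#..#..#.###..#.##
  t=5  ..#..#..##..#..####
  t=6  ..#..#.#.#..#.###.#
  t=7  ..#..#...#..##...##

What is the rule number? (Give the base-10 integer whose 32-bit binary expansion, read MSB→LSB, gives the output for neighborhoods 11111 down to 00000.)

  nb #####: next=#  (t=1,i=1, bit31=1)
  nb ####.: next=.  (t=0,i=11, bit30=0)
  nb ###.#: next=.  (t=0,i=7, bit29=0)
  nb ###..: next=#  (t=4,i=12, bit28=1)
  nb ##.##: next=#  (t=0,i=8, bit27=1)
  nb ##.#.: next=#  (t=0,i=13, bit26=1)
  nb ##..#: next=.  (t=2,i=2, bit25=0)
  nb ##...: next=#  (t=0,i=0, bit24=1)
  nb #.###: next=.  (t=0,i=9, bit23=0)
  nb #.##.: next=#  (t=2,i=0, bit22=1)
  nb #.#.#: next=.  (t=1,i=16, bit21=0)
  nb #.#..: next=#  (t=0,i=14, bit20=1)
  nb #..##: next=#  (t=0,i=16, bit19=1)
  nb #..#.: next=.  (t=1,i=7, bit18=0)
  nb #...#: next=#  (t=3,i=10, bit17=1)
  nb #....: next=#  (t=0,i=1, bit16=1)
  nb .####: next=#  (t=0,i=10, bit15=1)
  nb .###.: next=.  (t=0,i=6, bit14=0)
  nb .##.#: next=.  (t=1,i=14, bit13=0)
  nb .##..: next=#  (t=0,i=18, bit12=1)
  nb .#.##: next=#  (t=1,i=17, bit11=1)
  nb .#.#.: next=.  (t=1,i=9, bit10=0)
  nb .#..#: next=.  (t=0,i=15, bit9=0)
  nb .#...: next=.  (t=3,i=9, bit8=0)
  nb ..###: next=#  (t=0,i=5, bit7=1)
  nb ..##.: next=.  (t=0,i=17, bit6=0)
  nb ..#.#: next=#  (t=1,i=8, bit5=1)
  nb ..#..: next=#  (t=3,i=8, bit4=1)
  nb ...##: next=.  (t=0,i=4, bit3=0)
  nb ...#.: next=#  (t=3,i=11, bit2=1)
  nb ....#: next=#  (t=0,i=3, bit1=1)
  nb .....: next=#  (t=0,i=2, bit0=1)
  bits 10011101010110111001100010110111 = 2640025783

2640025783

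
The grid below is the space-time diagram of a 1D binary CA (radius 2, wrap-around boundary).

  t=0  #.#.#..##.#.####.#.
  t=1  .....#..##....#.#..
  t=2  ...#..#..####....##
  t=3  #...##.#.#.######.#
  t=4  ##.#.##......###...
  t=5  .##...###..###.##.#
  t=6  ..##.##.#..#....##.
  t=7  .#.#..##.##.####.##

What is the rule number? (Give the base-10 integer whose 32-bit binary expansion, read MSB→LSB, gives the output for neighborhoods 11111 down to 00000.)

3573887882

  nb #####: next=#  (t=3,i=13, bit31=1)
  nb ####.: next=#  (t=0,i=14, bit30=1)
  nb ###.#: next=.  (t=0,i=15, bit29=0)
  nb ###..: next=#  (t=2,i=12, bit28=1)
  nb ##.##: next=.  (t=3,i=17, bit27=0)
  nb ##.#.: next=#  (t=0,i=9, bit26=1)
  nb ##..#: next=.  (t=5,i=9, bit25=0)
  nb ##...: next=#  (t=1,i=10, bit24=1)
  nb #.###: next=.  (t=0,i=12, bit23=0)
  nb #.##.: next=.  (t=3,i=18, bit22=0)
  nb #.#.#: next=.  (t=0,i=0, bit21=0)
  nb #.#..: next=.  (t=0,i=4, bit20=0)
  nb #..##: next=.  (t=0,i=6, bit19=0)
  nb #..#.: next=#  (t=2,i=5, bit18=1)
  nb #...#: next=.  (t=2,i=1, bit17=0)
  nb #....: next=#  (t=1,i=11, bit16=1)
  nb .####: next=.  (t=0,i=13, bit15=0)
  nb .###.: next=.  (t=4,i=14, bit14=0)
  nb .##.#: next=#  (t=0,i=8, bit13=1)
  nb .##..: next=#  (t=1,i=9, bit12=1)
  nb .#.##: next=.  (t=0,i=11, bit11=0)
  nb .#.#.: next=.  (t=0,i=1, bit10=0)
  nb .#..#: next=#  (t=0,i=5, bit9=1)
  nb .#...: next=#  (t=1,i=17, bit8=1)
  nb ..###: next=#  (t=2,i=9, bit7=1)
  nb ..##.: next=.  (t=0,i=7, bit6=0)
  nb ..#.#: next=.  (t=1,i=14, bit5=0)
  nb ..#..: next=.  (t=1,i=5, bit4=0)
  nb ...##: next=#  (t=2,i=16, bit3=1)
  nb ...#.: next=.  (t=1,i=4, bit2=0)
  nb ....#: next=#  (t=1,i=3, bit1=1)
  nb .....: next=.  (t=1,i=0, bit0=0)
  bits 11010101000001010011001110001010 = 3573887882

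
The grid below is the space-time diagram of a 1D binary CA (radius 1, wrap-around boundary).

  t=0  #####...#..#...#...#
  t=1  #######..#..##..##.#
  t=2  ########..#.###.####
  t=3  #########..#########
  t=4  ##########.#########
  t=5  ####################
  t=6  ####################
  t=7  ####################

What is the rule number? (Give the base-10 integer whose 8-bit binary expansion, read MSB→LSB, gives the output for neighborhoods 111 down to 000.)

  ### -> #   bit 7 = 1  t=0,i=0
  ##. -> #   bit 6 = 1  t=0,i=4
  #.# -> #   bit 5 = 1  t=1,i=18
  #.. -> #   bit 4 = 1  t=0,i=5
  .## -> #   bit 3 = 1  t=0,i=19
  .#. -> .   bit 2 = 0  t=0,i=8
  ..# -> .   bit 1 = 0  t=0,i=7
  ... -> #   bit 0 = 1  t=0,i=6
  bits 11111001 = 249

249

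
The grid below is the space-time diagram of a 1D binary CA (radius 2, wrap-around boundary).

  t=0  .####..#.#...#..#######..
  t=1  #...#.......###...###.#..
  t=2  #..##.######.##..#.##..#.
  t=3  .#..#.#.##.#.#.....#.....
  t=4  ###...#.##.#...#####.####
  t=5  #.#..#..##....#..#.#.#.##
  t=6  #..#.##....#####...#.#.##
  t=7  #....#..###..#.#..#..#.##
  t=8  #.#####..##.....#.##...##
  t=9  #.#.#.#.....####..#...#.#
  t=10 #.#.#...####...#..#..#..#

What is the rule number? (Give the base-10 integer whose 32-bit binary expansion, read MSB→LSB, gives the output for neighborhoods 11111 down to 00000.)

2967560735

  [31] ##### => #  t=0,i=18
  [30] ####. => .  t=0,i=3
  [29] ###.# => #  t=1,i=20
  [28] ###.. => #  t=0,i=4
  [27] ##.## => .  t=2,i=5
  [26] ##.#. => .  t=1,i=21
  [25] ##..# => .  t=0,i=5
  [24] ##... => .  t=0,i=23
  [23] #.### => #  t=2,i=6
  [22] #.##. => #  t=2,i=13
  [21] #.#.# => #  t=3,i=6
  [20] #.#.. => .  t=0,i=9
  [19] #..## => .  t=0,i=15
  [18] #..#. => .  t=0,i=6
  [17] #...# => .  t=0,i=11
  [16] #.... => #  t=1,i=6
  [15] .#### => .  t=0,i=2
  [14] .###. => #  t=1,i=13
  [13] .##.# => #  t=2,i=4
  [12] .##.. => .  t=2,i=14
  [11] .#.## => .  t=2,i=18
  [10] .#.#. => .  t=0,i=8
  [9] .#..# => #  t=0,i=14
  [8] .#... => .  t=0,i=10
  [7] ..### => .  t=0,i=1
  [6] ..##. => .  t=2,i=3
  [5] ..#.# => .  t=0,i=7
  [4] ..#.. => #  t=0,i=13
  [3] ...## => #  t=0,i=0
  [2] ...#. => #  t=0,i=12
  [1] ....# => #  t=1,i=10
  [0] ..... => #  t=1,i=7
  bits 10110000111000010110001000011111 = 2967560735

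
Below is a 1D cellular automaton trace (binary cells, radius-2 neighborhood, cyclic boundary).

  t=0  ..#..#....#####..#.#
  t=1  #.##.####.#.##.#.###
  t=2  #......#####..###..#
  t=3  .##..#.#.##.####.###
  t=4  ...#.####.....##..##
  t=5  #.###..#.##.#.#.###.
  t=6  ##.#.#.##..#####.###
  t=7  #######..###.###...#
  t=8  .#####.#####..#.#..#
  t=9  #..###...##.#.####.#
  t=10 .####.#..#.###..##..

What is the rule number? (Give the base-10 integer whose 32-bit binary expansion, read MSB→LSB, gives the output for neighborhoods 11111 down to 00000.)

3879292918

  #####|#  b31=1 t=0,i=12
  ####.|#  b30=1 t=0,i=13
  ###.#|#  b29=1 t=1,i=0
  ###..|.  b28=0 t=0,i=14
  ##.##|.  b27=0 t=1,i=1
  ##.#.|#  b26=1 t=1,i=9
  ##..#|#  b25=1 t=0,i=15
  ##...|#  b24=1 t=2,i=1
  #.###|.  b23=0 t=1,i=5
  #.##.|.  b22=0 t=1,i=2
  #.#.#|#  b21=1 t=1,i=10
  #.#..|#  b20=1 t=0,i=19
  #..##|#  b19=1 t=2,i=13
  #..#.|.  b18=0 t=0,i=1
  #...#|.  b17=0 t=4,i=1
  #....|#  b16=1 t=0,i=7
  .####|.  b15=0 t=0,i=11
  .###.|#  b14=1 t=2,i=15
  .##.#|.  b13=0 t=1,i=3
  .##..|.  b12=0 t=2,i=0
  .#.##|#  b11=1 t=1,i=11
  .#.#.|#  b10=1 t=0,i=18
  .#..#|#  b9=1 t=0,i=0
  .#...|#  b8=1 t=0,i=6
  ..###|#  b7=1 t=0,i=10
  ..##.|#  b6=1 t=2,i=19
  ..#.#|#  b5=1 t=0,i=17
  ..#..|#  b4=1 t=0,i=2
  ...##|.  b3=0 t=0,i=9
  ...#.|#  b2=1 t=4,i=2
  ....#|#  b1=1 t=0,i=8
  .....|.  b0=0 t=2,i=3
  bits 11100111001110010100111111110110 = 3879292918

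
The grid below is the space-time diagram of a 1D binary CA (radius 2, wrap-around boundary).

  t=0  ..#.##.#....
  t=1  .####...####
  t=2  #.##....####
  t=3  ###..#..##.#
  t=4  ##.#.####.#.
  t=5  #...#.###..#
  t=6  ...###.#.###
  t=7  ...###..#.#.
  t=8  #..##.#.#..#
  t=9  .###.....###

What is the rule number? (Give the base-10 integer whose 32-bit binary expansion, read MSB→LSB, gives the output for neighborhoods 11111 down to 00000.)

1783221237

  ##### -> .   bit 31 = 0  t=2,i=10
  ####. -> #   bit 30 = 1  t=1,i=3
  ###.# -> #   bit 29 = 1  t=1,i=11
  ###.. -> .   bit 28 = 0  t=1,i=4
  ##.## -> #   bit 27 = 1  t=1,i=0
  ##.#. -> .   bit 26 = 0  t=0,i=6
  ##..# -> #   bit 25 = 1  t=3,i=3
  ##... -> .   bit 24 = 0  t=1,i=5
  #.### -> .   bit 23 = 0  t=1,i=1
  #.##. -> #   bit 22 = 1  t=0,i=4
  #.#.# -> .   bit 21 = 0  t=4,i=3
  #.#.. -> .   bit 20 = 0  t=0,i=7
  #..## -> #   bit 19 = 1  t=3,i=7
  #..#. -> .   bit 18 = 0  t=3,i=4
  #...# -> .   bit 17 = 0  t=1,i=6
  #.... -> #   bit 16 = 1  t=0,i=9
  .#### -> #   bit 15 = 1  t=1,i=2
  .###. -> #   bit 14 = 1  t=5,i=7
  .##.# -> .   bit 13 = 0  t=0,i=5
  .##.. -> .   bit 12 = 0  t=2,i=3
  .#.## -> #   bit 11 = 1  t=0,i=3
  .#.#. -> .   bit 10 = 0  t=7,i=9
  .#..# -> #   bit 9 = 1  t=3,i=6
  .#... -> #   bit 8 = 1  t=0,i=8
  ..### -> #   bit 7 = 1  t=1,i=8
  ..##. -> #   bit 6 = 1  t=3,i=8
  ..#.# -> #   bit 5 = 1  t=0,i=2
  ..#.. -> #   bit 4 = 1  t=3,i=5
  ...## -> .   bit 3 = 0  t=1,i=7
  ...#. -> #   bit 2 = 1  t=0,i=1
  ....# -> .   bit 1 = 0  t=0,i=0
  ..... -> #   bit 0 = 1  t=0,i=10
  bits 01101010010010011100101111110101 = 1783221237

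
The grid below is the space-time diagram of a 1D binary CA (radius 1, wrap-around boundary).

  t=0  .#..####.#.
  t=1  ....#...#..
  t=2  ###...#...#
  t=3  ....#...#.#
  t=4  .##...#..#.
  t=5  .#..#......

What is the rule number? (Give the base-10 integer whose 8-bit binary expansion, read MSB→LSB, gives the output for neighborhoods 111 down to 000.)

  ###|.  b7=0 t=0,i=5
  ##.|.  b6=0 t=0,i=7
  #.#|#  b5=1 t=0,i=8
  #..|.  b4=0 t=0,i=2
  .##|#  b3=1 t=0,i=4
  .#.|.  b2=0 t=0,i=1
  ..#|.  b1=0 t=0,i=0
  ...|#  b0=1 t=1,i=0
  bits 00101001 = 41

41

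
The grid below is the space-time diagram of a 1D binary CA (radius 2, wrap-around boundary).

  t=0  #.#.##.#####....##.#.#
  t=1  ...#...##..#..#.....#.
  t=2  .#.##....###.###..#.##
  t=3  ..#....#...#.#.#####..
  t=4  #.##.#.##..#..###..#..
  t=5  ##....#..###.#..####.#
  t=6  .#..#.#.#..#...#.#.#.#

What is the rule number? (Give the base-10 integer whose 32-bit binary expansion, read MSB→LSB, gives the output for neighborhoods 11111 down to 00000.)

  #####|.  b31=0 t=0,i=9
  ####.|.  b30=0 t=0,i=10
  ###.#|#  b29=1 t=2,i=11
  ###..|#  b28=1 t=0,i=11
  ##.##|.  b27=0 t=0,i=6
  ##.#.|.  b26=0 t=0,i=1
  ##..#|#  b25=1 t=1,i=9
  ##...|.  b24=0 t=0,i=12
  #.###|#  b23=1 t=0,i=7
  #.##.|.  b22=0 t=0,i=4
  #.#.#|.  b21=0 t=0,i=2
  #.#..|.  b20=0 t=5,i=13
  #..##|#  b19=1 t=4,i=13
  #..#.|#  b18=1 t=1,i=10
  #...#|.  b17=0 t=1,i=5
  #....|.  b16=0 t=0,i=13
  .####|#  b15=1 t=0,i=8
  .###.|.  b14=0 t=2,i=10
  .##.#|.  b13=0 t=0,i=0
  .##..|.  b12=0 t=1,i=8
  .#.##|#  b11=1 t=0,i=3
  .#.#.|.  b10=0 t=3,i=12
  .#..#|.  b9=0 t=1,i=12
  .#...|#  b8=1 t=1,i=4
  ..###|.  b7=0 t=2,i=9
  ..##.|.  b6=0 t=0,i=16
  ..#.#|#  b5=1 t=2,i=18
  ..#..|#  b4=1 t=1,i=3
  ...##|.  b3=0 t=0,i=15
  ...#.|.  b2=0 t=1,i=2
  ....#|#  b1=1 t=0,i=14
  .....|.  b0=0 t=1,i=17
  bits 00110010100011001000100100110010 = 848070962

848070962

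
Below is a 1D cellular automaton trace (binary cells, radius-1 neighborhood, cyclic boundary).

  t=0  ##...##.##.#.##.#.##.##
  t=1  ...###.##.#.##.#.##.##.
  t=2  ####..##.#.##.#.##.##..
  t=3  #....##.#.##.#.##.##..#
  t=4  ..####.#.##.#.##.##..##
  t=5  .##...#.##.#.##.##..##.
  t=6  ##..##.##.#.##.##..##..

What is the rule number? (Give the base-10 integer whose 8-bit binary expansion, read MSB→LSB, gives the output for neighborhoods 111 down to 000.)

43

  nb ###: next=.  (t=0,i=0, bit7=0)
  nb ##.: next=.  (t=0,i=1, bit6=0)
  nb #.#: next=#  (t=0,i=7, bit5=1)
  nb #..: next=.  (t=0,i=2, bit4=0)
  nb .##: next=#  (t=0,i=5, bit3=1)
  nb .#.: next=.  (t=0,i=11, bit2=0)
  nb ..#: next=#  (t=0,i=4, bit1=1)
  nb ...: next=#  (t=0,i=3, bit0=1)
  bits 00101011 = 43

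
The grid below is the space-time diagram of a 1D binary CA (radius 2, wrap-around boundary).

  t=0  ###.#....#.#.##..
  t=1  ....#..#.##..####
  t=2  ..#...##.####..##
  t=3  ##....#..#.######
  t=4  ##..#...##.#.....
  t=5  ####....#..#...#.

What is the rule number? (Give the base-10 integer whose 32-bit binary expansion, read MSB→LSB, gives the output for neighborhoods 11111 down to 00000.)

  #####|.  b31=0 t=3,i=13
  ####.|#  b30=1 t=1,i=15
  ###.#|.  b29=0 t=0,i=2
  ###..|#  b28=1 t=1,i=16
  ##.##|.  b27=0 t=2,i=8
  ##.#.|.  b26=0 t=0,i=3
  ##..#|#  b25=1 t=0,i=15
  ##...|.  b24=0 t=1,i=0
  #.###|#  b23=1 t=2,i=9
  #.##.|#  b22=1 t=0,i=13
  #.#.#|.  b21=0 t=0,i=11
  #.#..|#  b20=1 t=0,i=4
  #..##|#  b19=1 t=0,i=16
  #..#.|#  b18=1 t=1,i=6
  #...#|.  b17=0 t=2,i=4
  #....|.  b16=0 t=0,i=6
  .####|.  b15=0 t=1,i=14
  .###.|.  b14=0 t=0,i=1
  .##.#|.  b13=0 t=2,i=7
  .##..|#  b12=1 t=0,i=14
  .#.##|.  b11=0 t=0,i=12
  .#.#.|#  b10=1 t=0,i=10
  .#..#|.  b9=0 t=1,i=5
  .#...|.  b8=0 t=0,i=5
  ..###|.  b7=0 t=0,i=0
  ..##.|#  b6=1 t=2,i=6
  ..#.#|#  b5=1 t=0,i=9
  ..#..|.  b4=0 t=1,i=4
  ...##|.  b3=0 t=2,i=5
  ...#.|.  b2=0 t=0,i=8
  ....#|#  b1=1 t=0,i=7
  .....|.  b0=0 t=4,i=14
  bits 01010010110111000001010001100010 = 1390154850

1390154850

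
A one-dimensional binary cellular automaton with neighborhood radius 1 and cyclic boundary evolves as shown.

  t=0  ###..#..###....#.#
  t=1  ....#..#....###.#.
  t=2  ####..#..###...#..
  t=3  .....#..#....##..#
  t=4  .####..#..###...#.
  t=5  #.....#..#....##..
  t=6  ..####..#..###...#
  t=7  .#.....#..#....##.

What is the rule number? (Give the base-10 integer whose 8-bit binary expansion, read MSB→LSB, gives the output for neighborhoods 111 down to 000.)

  ### -> .   bit 7 = 0  t=0,i=0
  ##. -> .   bit 6 = 0  t=0,i=2
  #.# -> #   bit 5 = 1  t=0,i=16
  #.. -> .   bit 4 = 0  t=0,i=3
  .## -> .   bit 3 = 0  t=0,i=8
  .#. -> .   bit 2 = 0  t=0,i=5
  ..# -> #   bit 1 = 1  t=0,i=4
  ... -> #   bit 0 = 1  t=0,i=12
  bits 00100011 = 35

35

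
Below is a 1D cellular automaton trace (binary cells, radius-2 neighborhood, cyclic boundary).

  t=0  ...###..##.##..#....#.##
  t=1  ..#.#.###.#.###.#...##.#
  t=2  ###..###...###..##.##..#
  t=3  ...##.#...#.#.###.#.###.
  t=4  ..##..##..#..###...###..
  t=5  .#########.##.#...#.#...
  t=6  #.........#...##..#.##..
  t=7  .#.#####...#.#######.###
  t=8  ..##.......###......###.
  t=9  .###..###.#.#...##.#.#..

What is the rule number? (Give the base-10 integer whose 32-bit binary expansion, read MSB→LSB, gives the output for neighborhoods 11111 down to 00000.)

  ##### -> .   bit 31 = 0  t=5,i=3
  ####. -> .   bit 30 = 0  t=2,i=1
  ###.# -> .   bit 29 = 0  t=1,i=8
  ###.. -> .   bit 28 = 0  t=0,i=5
  ##.## -> #   bit 27 = 1  t=0,i=10
  ##.#. -> .   bit 26 = 0  t=1,i=9
  ##..# -> #   bit 25 = 1  t=0,i=6
  ##... -> .   bit 24 = 0  t=0,i=0
  #.### -> #   bit 23 = 1  t=1,i=6
  #.##. -> .   bit 22 = 0  t=0,i=11
  #.#.# -> .   bit 21 = 0  t=1,i=4
  #.#.. -> #   bit 20 = 1  t=1,i=16
  #..## -> #   bit 19 = 1  t=0,i=7
  #..#. -> #   bit 18 = 1  t=0,i=14
  #...# -> .   bit 17 = 0  t=0,i=1
  #.... -> .   bit 16 = 0  t=0,i=17
  .#### -> .   bit 15 = 0  t=2,i=0
  .###. -> #   bit 14 = 1  t=0,i=4
  .##.# -> .   bit 13 = 0  t=0,i=9
  .##.. -> #   bit 12 = 1  t=0,i=12
  .#.## -> #   bit 11 = 1  t=0,i=21
  .#.#. -> .   bit 10 = 0  t=1,i=3
  .#..# -> #   bit 9 = 1  t=1,i=0
  .#... -> #   bit 8 = 1  t=0,i=16
  ..### -> .   bit 7 = 0  t=0,i=3
  ..##. -> #   bit 6 = 1  t=0,i=8
  ..#.# -> #   bit 5 = 1  t=0,i=20
  ..#.. -> .   bit 4 = 0  t=0,i=15
  ...## -> #   bit 3 = 1  t=0,i=2
  ...#. -> .   bit 2 = 0  t=0,i=19
  ....# -> .   bit 1 = 0  t=0,i=18
  ..... -> #   bit 0 = 1  t=6,i=3
  bits 00001010100111000101101101101001 = 178019177

178019177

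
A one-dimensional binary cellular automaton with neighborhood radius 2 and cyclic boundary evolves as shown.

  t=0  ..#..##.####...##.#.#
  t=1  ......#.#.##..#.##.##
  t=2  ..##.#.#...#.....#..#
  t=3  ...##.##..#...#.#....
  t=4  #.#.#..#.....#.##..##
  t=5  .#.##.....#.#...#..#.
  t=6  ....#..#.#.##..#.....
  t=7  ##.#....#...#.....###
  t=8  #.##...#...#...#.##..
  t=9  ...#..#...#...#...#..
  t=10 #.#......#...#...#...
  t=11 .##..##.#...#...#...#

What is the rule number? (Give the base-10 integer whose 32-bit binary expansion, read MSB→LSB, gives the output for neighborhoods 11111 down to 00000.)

  #####|.  b31=0 t=7,i=20
  ####.|#  b30=1 t=0,i=10
  ###.#|.  b29=0 t=4,i=0
  ###..|#  b28=1 t=0,i=11
  ##.##|.  b27=0 t=0,i=7
  ##.#.|#  b26=1 t=0,i=17
  ##..#|.  b25=0 t=1,i=12
  ##...|.  b24=0 t=0,i=12
  #.###|#  b23=1 t=0,i=8
  #.##.|.  b22=0 t=1,i=10
  #.#.#|.  b21=0 t=0,i=18
  #.#..|#  b20=1 t=0,i=20
  #..##|.  b19=0 t=0,i=4
  #..#.|.  b18=0 t=0,i=1
  #...#|.  b17=0 t=0,i=13
  #....|.  b16=0 t=1,i=1
  .####|.  b15=0 t=0,i=9
  .###.|.  b14=0 t=4,i=20
  .##.#|#  b13=1 t=0,i=6
  .##..|#  b12=1 t=1,i=11
  .#.##|.  b11=0 t=1,i=9
  .#.#.|#  b10=1 t=0,i=19
  .#..#|.  b9=0 t=0,i=0
  .#...|.  b8=0 t=2,i=8
  ..###|#  b7=1 t=4,i=19
  ..##.|.  b6=0 t=0,i=5
  ..#.#|.  b5=0 t=1,i=6
  ..#..|.  b4=0 t=0,i=2
  ...##|#  b3=1 t=0,i=14
  ...#.|#  b2=1 t=1,i=5
  ....#|.  b1=0 t=1,i=4
  .....|#  b0=1 t=1,i=2
  bits 01010100100100000011010010001101 = 1418736781

1418736781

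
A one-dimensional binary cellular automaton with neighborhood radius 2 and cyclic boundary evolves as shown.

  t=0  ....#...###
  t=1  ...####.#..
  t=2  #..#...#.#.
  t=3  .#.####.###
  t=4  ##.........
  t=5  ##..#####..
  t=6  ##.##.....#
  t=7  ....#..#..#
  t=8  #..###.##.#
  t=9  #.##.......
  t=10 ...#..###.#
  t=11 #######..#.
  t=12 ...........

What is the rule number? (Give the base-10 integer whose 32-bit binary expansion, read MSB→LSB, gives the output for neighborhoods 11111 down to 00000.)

69867477

  ##### -> .   bit 31 = 0  t=5,i=6
  ####. -> .   bit 30 = 0  t=1,i=5
  ###.# -> .   bit 29 = 0  t=1,i=6
  ###.. -> .   bit 28 = 0  t=0,i=10
  ##.## -> .   bit 27 = 0  t=3,i=7
  ##.#. -> #   bit 26 = 1  t=1,i=7
  ##..# -> .   bit 25 = 0  t=5,i=2
  ##... -> .   bit 24 = 0  t=0,i=0
  #.### -> .   bit 23 = 0  t=3,i=3
  #.##. -> .   bit 22 = 0  t=6,i=3
  #.#.# -> #   bit 21 = 1  t=2,i=9
  #.#.. -> .   bit 20 = 0  t=1,i=8
  #..## -> #   bit 19 = 1  t=5,i=3
  #..#. -> .   bit 18 = 0  t=2,i=2
  #...# -> #   bit 17 = 1  t=0,i=6
  #.... -> .   bit 16 = 0  t=0,i=1
  .#### -> .   bit 15 = 0  t=1,i=4
  .###. -> .   bit 14 = 0  t=0,i=9
  .##.# -> .   bit 13 = 0  t=8,i=8
  .##.. -> #   bit 12 = 1  t=4,i=1
  .#.## -> .   bit 11 = 0  t=3,i=2
  .#.#. -> #   bit 10 = 1  t=2,i=8
  .#..# -> #   bit 9 = 1  t=2,i=1
  .#... -> #   bit 8 = 1  t=0,i=5
  ..### -> #   bit 7 = 1  t=0,i=8
  ..##. -> #   bit 6 = 1  t=4,i=0
  ..#.# -> .   bit 5 = 0  t=2,i=7
  ..#.. -> #   bit 4 = 1  t=0,i=4
  ...## -> .   bit 3 = 0  t=0,i=7
  ...#. -> #   bit 2 = 1  t=0,i=3
  ....# -> .   bit 1 = 0  t=0,i=2
  ..... -> #   bit 0 = 1  t=1,i=0
  bits 00000100001010100001011111010101 = 69867477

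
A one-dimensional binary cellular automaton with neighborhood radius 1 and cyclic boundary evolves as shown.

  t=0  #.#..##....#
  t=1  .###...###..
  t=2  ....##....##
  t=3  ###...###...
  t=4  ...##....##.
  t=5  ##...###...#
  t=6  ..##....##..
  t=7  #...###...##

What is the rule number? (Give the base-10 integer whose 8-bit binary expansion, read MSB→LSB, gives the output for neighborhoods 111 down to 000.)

53

  [7] ### => .  t=1,i=2
  [6] ##. => .  t=0,i=0
  [5] #.# => #  t=0,i=1
  [4] #.. => #  t=0,i=3
  [3] .## => .  t=0,i=5
  [2] .#. => #  t=0,i=2
  [1] ..# => .  t=0,i=4
  [0] ... => #  t=0,i=8
  bits 00110101 = 53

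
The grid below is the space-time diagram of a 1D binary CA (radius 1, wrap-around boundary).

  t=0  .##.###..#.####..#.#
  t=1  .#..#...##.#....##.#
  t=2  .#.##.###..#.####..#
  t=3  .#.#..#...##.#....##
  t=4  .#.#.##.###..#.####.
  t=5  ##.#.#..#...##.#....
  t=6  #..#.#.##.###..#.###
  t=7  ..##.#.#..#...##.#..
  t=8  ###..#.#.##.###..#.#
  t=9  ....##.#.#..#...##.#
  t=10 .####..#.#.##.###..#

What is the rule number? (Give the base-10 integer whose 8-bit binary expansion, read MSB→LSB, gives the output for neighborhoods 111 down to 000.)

  nb ###: next=.  (t=0,i=5, bit7=0)
  nb ##.: next=.  (t=0,i=2, bit6=0)
  nb #.#: next=.  (t=0,i=0, bit5=0)
  nb #..: next=.  (t=0,i=7, bit4=0)
  nb .##: next=#  (t=0,i=1, bit3=1)
  nb .#.: next=#  (t=0,i=9, bit2=1)
  nb ..#: next=#  (t=0,i=8, bit1=1)
  nb ...: next=#  (t=1,i=6, bit0=1)
  bits 00001111 = 15

15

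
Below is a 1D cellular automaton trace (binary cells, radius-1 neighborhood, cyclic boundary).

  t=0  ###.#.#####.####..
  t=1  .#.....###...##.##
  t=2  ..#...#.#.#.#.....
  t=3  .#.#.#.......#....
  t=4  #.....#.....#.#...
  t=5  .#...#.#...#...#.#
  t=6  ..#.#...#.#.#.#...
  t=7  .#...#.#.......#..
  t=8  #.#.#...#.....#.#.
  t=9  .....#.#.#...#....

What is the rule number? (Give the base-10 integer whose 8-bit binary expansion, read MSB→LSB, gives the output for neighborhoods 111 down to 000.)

  nb ###: next=#  (t=0,i=1, bit7=1)
  nb ##.: next=.  (t=0,i=2, bit6=0)
  nb #.#: next=.  (t=0,i=3, bit5=0)
  nb #..: next=#  (t=0,i=16, bit4=1)
  nb .##: next=.  (t=0,i=0, bit3=0)
  nb .#.: next=.  (t=0,i=4, bit2=0)
  nb ..#: next=#  (t=0,i=17, bit1=1)
  nb ...: next=.  (t=1,i=3, bit0=0)
  bits 10010010 = 146

146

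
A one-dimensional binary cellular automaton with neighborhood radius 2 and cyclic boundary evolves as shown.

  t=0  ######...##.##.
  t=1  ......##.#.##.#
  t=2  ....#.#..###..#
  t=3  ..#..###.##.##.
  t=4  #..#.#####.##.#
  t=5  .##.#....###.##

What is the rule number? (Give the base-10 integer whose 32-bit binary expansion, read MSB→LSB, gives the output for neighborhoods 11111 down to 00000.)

729173698

  nb #####: next=.  (t=0,i=2, bit31=0)
  nb ####.: next=.  (t=0,i=4, bit30=0)
  nb ###.#: next=#  (t=3,i=7, bit29=1)
  nb ###..: next=.  (t=0,i=5, bit28=0)
  nb ##.##: next=#  (t=0,i=11, bit27=1)
  nb ##.#.: next=.  (t=1,i=8, bit26=0)
  nb ##..#: next=#  (t=2,i=12, bit25=1)
  nb ##...: next=#  (t=0,i=6, bit24=1)
  nb #.###: next=.  (t=0,i=0, bit23=0)
  nb #.##.: next=#  (t=0,i=12, bit22=1)
  nb #.#.#: next=#  (t=1,i=9, bit21=1)
  nb #.#..: next=#  (t=1,i=14, bit20=1)
  nb #..##: next=.  (t=2,i=8, bit19=0)
  nb #..#.: next=#  (t=2,i=13, bit18=1)
  nb #...#: next=#  (t=0,i=7, bit17=1)
  nb #....: next=.  (t=1,i=1, bit16=0)
  nb .####: next=.  (t=0,i=1, bit15=0)
  nb .###.: next=#  (t=2,i=10, bit14=1)
  nb .##.#: next=.  (t=0,i=10, bit13=0)
  nb .##..: next=.  (t=3,i=13, bit12=0)
  nb .#.##: next=#  (t=1,i=10, bit11=1)
  nb .#.#.: next=#  (t=2,i=5, bit10=1)
  nb .#..#: next=#  (t=2,i=7, bit9=1)
  nb .#...: next=.  (t=1,i=0, bit8=0)
  nb ..###: next=#  (t=2,i=9, bit7=1)
  nb ..##.: next=#  (t=0,i=9, bit6=1)
  nb ..#.#: next=.  (t=2,i=4, bit5=0)
  nb ..#..: next=.  (t=2,i=14, bit4=0)
  nb ...##: next=.  (t=0,i=8, bit3=0)
  nb ...#.: next=.  (t=2,i=3, bit2=0)
  nb ....#: next=#  (t=1,i=4, bit1=1)
  nb .....: next=.  (t=1,i=2, bit0=0)
  bits 00101011011101100100111011000010 = 729173698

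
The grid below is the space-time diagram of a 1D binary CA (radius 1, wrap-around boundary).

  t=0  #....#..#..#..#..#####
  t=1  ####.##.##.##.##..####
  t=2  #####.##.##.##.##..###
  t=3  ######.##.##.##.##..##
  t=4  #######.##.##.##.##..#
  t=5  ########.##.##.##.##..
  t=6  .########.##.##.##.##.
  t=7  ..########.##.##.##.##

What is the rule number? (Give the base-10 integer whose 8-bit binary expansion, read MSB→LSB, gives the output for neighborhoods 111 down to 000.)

245

  [7] ### => #  t=0,i=18
  [6] ##. => #  t=0,i=0
  [5] #.# => #  t=1,i=4
  [4] #.. => #  t=0,i=1
  [3] .## => .  t=0,i=17
  [2] .#. => #  t=0,i=5
  [1] ..# => .  t=0,i=4
  [0] ... => #  t=0,i=2
  bits 11110101 = 245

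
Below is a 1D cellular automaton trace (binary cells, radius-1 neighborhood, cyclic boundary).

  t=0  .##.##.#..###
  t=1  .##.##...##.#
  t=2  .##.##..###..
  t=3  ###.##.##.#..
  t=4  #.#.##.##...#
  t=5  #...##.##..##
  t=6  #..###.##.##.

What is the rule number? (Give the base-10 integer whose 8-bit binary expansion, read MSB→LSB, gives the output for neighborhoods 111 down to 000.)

  nb ###: next=.  (t=0,i=11, bit7=0)
  nb ##.: next=#  (t=0,i=2, bit6=1)
  nb #.#: next=.  (t=0,i=0, bit5=0)
  nb #..: next=.  (t=0,i=8, bit4=0)
  nb .##: next=#  (t=0,i=1, bit3=1)
  nb .#.: next=.  (t=0,i=7, bit2=0)
  nb ..#: next=#  (t=0,i=9, bit1=1)
  nb ...: next=.  (t=1,i=7, bit0=0)
  bits 01001010 = 74

74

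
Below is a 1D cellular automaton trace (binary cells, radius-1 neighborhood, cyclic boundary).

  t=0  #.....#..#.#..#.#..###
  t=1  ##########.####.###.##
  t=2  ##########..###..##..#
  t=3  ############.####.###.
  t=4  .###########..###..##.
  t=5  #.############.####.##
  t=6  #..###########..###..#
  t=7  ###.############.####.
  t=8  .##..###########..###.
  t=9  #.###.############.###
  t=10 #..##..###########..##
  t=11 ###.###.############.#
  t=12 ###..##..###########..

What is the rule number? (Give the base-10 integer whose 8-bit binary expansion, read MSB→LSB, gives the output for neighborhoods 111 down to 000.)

215

  ### -> #   bit 7 = 1  t=0,i=20
  ##. -> #   bit 6 = 1  t=0,i=0
  #.# -> .   bit 5 = 0  t=0,i=10
  #.. -> #   bit 4 = 1  t=0,i=1
  .## -> .   bit 3 = 0  t=0,i=19
  .#. -> #   bit 2 = 1  t=0,i=6
  ..# -> #   bit 1 = 1  t=0,i=5
  ... -> #   bit 0 = 1  t=0,i=2
  bits 11010111 = 215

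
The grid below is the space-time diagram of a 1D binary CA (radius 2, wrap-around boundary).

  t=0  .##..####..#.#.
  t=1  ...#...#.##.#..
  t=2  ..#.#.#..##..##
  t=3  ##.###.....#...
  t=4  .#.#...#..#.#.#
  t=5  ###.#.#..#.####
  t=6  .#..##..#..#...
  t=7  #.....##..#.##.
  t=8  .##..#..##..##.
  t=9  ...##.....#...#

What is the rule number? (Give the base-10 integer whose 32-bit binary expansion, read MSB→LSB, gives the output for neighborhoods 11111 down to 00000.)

1122313484

  [31] ##### => .  t=5,i=0
  [30] ####. => #  t=0,i=7
  [29] ###.# => .  t=5,i=2
  [28] ###.. => .  t=0,i=8
  [27] ##.## => .  t=3,i=2
  [26] ##.#. => .  t=1,i=11
  [25] ##..# => #  t=0,i=3
  [24] ##... => .  t=3,i=6
  [23] #.### => #  t=3,i=3
  [22] #.##. => #  t=1,i=9
  [21] #.#.# => #  t=2,i=4
  [20] #.#.. => .  t=0,i=13
  [19] #..## => .  t=0,i=0
  [18] #..#. => #  t=0,i=10
  [17] #...# => .  t=1,i=5
  [16] #.... => #  t=1,i=14
  [15] .#### => .  t=0,i=6
  [14] .###. => .  t=3,i=4
  [13] .##.# => #  t=1,i=10
  [12] .##.. => .  t=0,i=2
  [11] .#.## => .  t=1,i=8
  [10] .#.#. => #  t=0,i=12
  [9] .#..# => .  t=0,i=14
  [8] .#... => #  t=1,i=4
  [7] ..### => .  t=0,i=5
  [6] ..##. => .  t=0,i=1
  [5] ..#.# => .  t=0,i=11
  [4] ..#.. => .  t=1,i=3
  [3] ...## => #  t=3,i=14
  [2] ...#. => #  t=1,i=2
  [1] ....# => .  t=1,i=1
  [0] ..... => .  t=1,i=0
  bits 01000010111001010010010100001100 = 1122313484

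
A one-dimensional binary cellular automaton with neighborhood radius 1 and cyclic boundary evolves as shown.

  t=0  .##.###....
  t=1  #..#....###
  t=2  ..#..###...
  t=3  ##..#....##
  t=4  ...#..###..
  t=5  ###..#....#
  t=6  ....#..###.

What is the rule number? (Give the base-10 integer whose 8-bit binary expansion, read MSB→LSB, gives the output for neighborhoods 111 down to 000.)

  nb ###: next=.  (t=0,i=5, bit7=0)
  nb ##.: next=.  (t=0,i=2, bit6=0)
  nb #.#: next=#  (t=0,i=3, bit5=1)
  nb #..: next=.  (t=0,i=7, bit4=0)
  nb .##: next=.  (t=0,i=1, bit3=0)
  nb .#.: next=.  (t=1,i=3, bit2=0)
  nb ..#: next=#  (t=0,i=0, bit1=1)
  nb ...: next=#  (t=0,i=8, bit0=1)
  bits 00100011 = 35

35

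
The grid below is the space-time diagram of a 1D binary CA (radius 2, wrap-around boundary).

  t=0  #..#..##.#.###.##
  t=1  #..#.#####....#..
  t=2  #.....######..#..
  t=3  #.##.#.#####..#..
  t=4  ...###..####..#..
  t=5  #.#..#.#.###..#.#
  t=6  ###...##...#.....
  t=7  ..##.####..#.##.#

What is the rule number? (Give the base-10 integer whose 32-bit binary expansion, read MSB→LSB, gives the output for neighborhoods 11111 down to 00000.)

3711546457

  ##### -> #   bit 31 = 1  t=1,i=7
  ####. -> #   bit 30 = 1  t=1,i=8
  ###.# -> .   bit 29 = 0  t=0,i=13
  ###.. -> #   bit 28 = 1  t=0,i=0
  ##.## -> #   bit 27 = 1  t=0,i=14
  ##.#. -> #   bit 26 = 1  t=0,i=8
  ##..# -> .   bit 25 = 0  t=0,i=1
  ##... -> #   bit 24 = 1  t=1,i=10
  #.### -> .   bit 23 = 0  t=0,i=11
  #.##. -> .   bit 22 = 0  t=3,i=2
  #.#.# -> #   bit 21 = 1  t=0,i=9
  #.#.. -> #   bit 20 = 1  t=5,i=2
  #..## -> #   bit 19 = 1  t=0,i=5
  #..#. -> .   bit 18 = 0  t=0,i=2
  #...# -> .   bit 17 = 0  t=6,i=4
  #.... -> #   bit 16 = 1  t=1,i=11
  .#### -> #   bit 15 = 1  t=1,i=6
  .###. -> .   bit 14 = 0  t=0,i=12
  .##.# -> #   bit 13 = 1  t=0,i=7
  .##.. -> #   bit 12 = 1  t=6,i=7
  .#.## -> .   bit 11 = 0  t=0,i=10
  .#.#. -> #   bit 10 = 1  t=5,i=6
  .#..# -> .   bit 9 = 0  t=0,i=4
  .#... -> .   bit 8 = 0  t=2,i=1
  ..### -> .   bit 7 = 0  t=2,i=6
  ..##. -> #   bit 6 = 1  t=0,i=6
  ..#.# -> .   bit 5 = 0  t=1,i=3
  ..#.. -> #   bit 4 = 1  t=0,i=3
  ...## -> #   bit 3 = 1  t=2,i=5
  ...#. -> .   bit 2 = 0  t=1,i=13
  ....# -> .   bit 1 = 0  t=1,i=12
  ..... -> #   bit 0 = 1  t=2,i=3
  bits 11011101001110011011010001011001 = 3711546457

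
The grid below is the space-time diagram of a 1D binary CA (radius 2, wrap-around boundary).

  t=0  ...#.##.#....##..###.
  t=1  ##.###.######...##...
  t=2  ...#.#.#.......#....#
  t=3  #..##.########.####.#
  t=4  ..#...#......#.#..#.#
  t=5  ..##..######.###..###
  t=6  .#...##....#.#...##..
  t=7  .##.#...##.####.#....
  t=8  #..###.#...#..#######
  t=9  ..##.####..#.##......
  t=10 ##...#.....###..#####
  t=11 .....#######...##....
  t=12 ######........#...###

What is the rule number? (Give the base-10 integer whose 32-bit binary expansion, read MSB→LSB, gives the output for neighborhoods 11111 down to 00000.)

  ##### -> .   bit 31 = 0  t=1,i=9
  ####. -> .   bit 30 = 0  t=1,i=11
  ###.# -> #   bit 29 = 1  t=1,i=5
  ###.. -> .   bit 28 = 0  t=0,i=19
  ##.## -> .   bit 27 = 0  t=1,i=2
  ##.#. -> #   bit 26 = 1  t=0,i=7
  ##..# -> .   bit 25 = 0  t=0,i=15
  ##... -> .   bit 24 = 0  t=0,i=20
  #.### -> #   bit 23 = 1  t=1,i=3
  #.##. -> #   bit 22 = 1  t=0,i=5
  #.#.# -> .   bit 21 = 0  t=2,i=5
  #.#.. -> #   bit 20 = 1  t=0,i=8
  #..## -> #   bit 19 = 1  t=0,i=16
  #..#. -> .   bit 18 = 0  t=4,i=1
  #...# -> .   bit 17 = 0  t=1,i=14
  #.... -> #   bit 16 = 1  t=0,i=0
  .#### -> .   bit 15 = 0  t=1,i=8
  .###. -> .   bit 14 = 0  t=0,i=18
  .##.# -> .   bit 13 = 0  t=0,i=6
  .##.. -> .   bit 12 = 0  t=0,i=14
  .#.## -> #   bit 11 = 1  t=0,i=4
  .#.#. -> #   bit 10 = 1  t=2,i=4
  .#..# -> .   bit 9 = 0  t=4,i=0
  .#... -> #   bit 8 = 1  t=0,i=9
  ..### -> #   bit 7 = 1  t=0,i=17
  ..##. -> .   bit 6 = 0  t=0,i=13
  ..#.# -> #   bit 5 = 1  t=0,i=3
  ..#.. -> #   bit 4 = 1  t=2,i=15
  ...## -> #   bit 3 = 1  t=0,i=12
  ...#. -> .   bit 2 = 0  t=0,i=2
  ....# -> #   bit 1 = 1  t=0,i=1
  ..... -> #   bit 0 = 1  t=2,i=10
  bits 00100100110110010000110110111011 = 618204603

618204603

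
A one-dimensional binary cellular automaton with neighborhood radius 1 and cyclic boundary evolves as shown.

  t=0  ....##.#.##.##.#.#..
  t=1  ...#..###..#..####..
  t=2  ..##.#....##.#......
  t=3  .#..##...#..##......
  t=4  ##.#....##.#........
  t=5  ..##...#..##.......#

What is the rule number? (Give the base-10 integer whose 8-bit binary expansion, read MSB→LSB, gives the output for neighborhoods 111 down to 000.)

38

  ### -> .   bit 7 = 0  t=1,i=7
  ##. -> .   bit 6 = 0  t=0,i=5
  #.# -> #   bit 5 = 1  t=0,i=6
  #.. -> .   bit 4 = 0  t=0,i=18
  .## -> .   bit 3 = 0  t=0,i=4
  .#. -> #   bit 2 = 1  t=0,i=7
  ..# -> #   bit 1 = 1  t=0,i=3
  ... -> .   bit 0 = 0  t=0,i=0
  bits 00100110 = 38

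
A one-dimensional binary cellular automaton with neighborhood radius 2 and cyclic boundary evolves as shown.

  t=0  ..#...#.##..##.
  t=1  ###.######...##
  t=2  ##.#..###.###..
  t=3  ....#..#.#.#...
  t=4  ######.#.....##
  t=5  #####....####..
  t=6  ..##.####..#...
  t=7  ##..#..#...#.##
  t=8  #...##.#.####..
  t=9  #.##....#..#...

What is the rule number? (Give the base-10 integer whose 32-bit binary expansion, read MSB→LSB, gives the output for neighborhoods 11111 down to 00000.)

3376634431

  #####|#  b31=1 t=1,i=0
  ####.|#  b30=1 t=1,i=1
  ###.#|.  b29=0 t=1,i=2
  ###..|.  b28=0 t=1,i=9
  ##.##|#  b27=1 t=1,i=3
  ##.#.|.  b26=0 t=2,i=2
  ##..#|.  b25=0 t=0,i=10
  ##...|#  b24=1 t=0,i=14
  #.###|.  b23=0 t=1,i=4
  #.##.|#  b22=1 t=0,i=8
  #.#.#|.  b21=0 t=3,i=9
  #.#..|.  b20=0 t=2,i=3
  #..##|.  b19=0 t=0,i=11
  #..#.|.  b18=0 t=3,i=6
  #...#|#  b17=1 t=0,i=0
  #....|#  b16=1 t=3,i=13
  .####|.  b15=0 t=1,i=5
  .###.|#  b14=1 t=2,i=7
  .##.#|.  b13=0 t=2,i=1
  .##..|#  b12=1 t=0,i=9
  .#.##|#  b11=1 t=0,i=7
  .#.#.|.  b10=0 t=3,i=8
  .#..#|#  b9=1 t=2,i=4
  .#...|.  b8=0 t=0,i=3
  ..###|.  b7=0 t=1,i=13
  ..##.|.  b6=0 t=0,i=12
  ..#.#|#  b5=1 t=0,i=6
  ..#..|#  b4=1 t=0,i=2
  ...##|#  b3=1 t=1,i=12
  ...#.|#  b2=1 t=0,i=1
  ....#|#  b1=1 t=3,i=2
  .....|#  b0=1 t=3,i=0
  bits 11001001010000110101101000111111 = 3376634431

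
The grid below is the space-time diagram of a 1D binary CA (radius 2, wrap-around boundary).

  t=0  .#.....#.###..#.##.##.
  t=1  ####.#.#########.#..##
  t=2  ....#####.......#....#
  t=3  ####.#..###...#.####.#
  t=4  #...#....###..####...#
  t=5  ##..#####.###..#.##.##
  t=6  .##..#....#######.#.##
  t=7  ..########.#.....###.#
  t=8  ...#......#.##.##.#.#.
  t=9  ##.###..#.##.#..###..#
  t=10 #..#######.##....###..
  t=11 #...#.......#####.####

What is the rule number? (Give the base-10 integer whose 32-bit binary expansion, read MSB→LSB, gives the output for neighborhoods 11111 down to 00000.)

396753274

  ##### -> .   bit 31 = 0  t=1,i=0
  ####. -> .   bit 30 = 0  t=1,i=2
  ###.# -> .   bit 29 = 0  t=1,i=3
  ###.. -> #   bit 28 = 1  t=0,i=11
  ##.## -> .   bit 27 = 0  t=0,i=18
  ##.#. -> #   bit 26 = 1  t=1,i=4
  ##..# -> #   bit 25 = 1  t=0,i=12
  ##... -> #   bit 24 = 1  t=2,i=9
  #.### -> #   bit 23 = 1  t=0,i=9
  #.##. -> .   bit 22 = 0  t=0,i=16
  #.#.# -> #   bit 21 = 1  t=1,i=5
  #.#.. -> .   bit 20 = 0  t=1,i=17
  #..## -> .   bit 19 = 0  t=1,i=19
  #..#. -> #   bit 18 = 1  t=0,i=0
  #...# -> .   bit 17 = 0  t=3,i=12
  #.... -> #   bit 16 = 1  t=0,i=3
  .#### -> #   bit 15 = 1  t=1,i=8
  .###. -> #   bit 14 = 1  t=0,i=10
  .##.# -> #   bit 13 = 1  t=0,i=17
  .##.. -> #   bit 12 = 1  t=0,i=20
  .#.## -> #   bit 11 = 1  t=0,i=8
  .#.#. -> .   bit 10 = 0  t=8,i=19
  .#..# -> .   bit 9 = 0  t=1,i=18
  .#... -> #   bit 8 = 1  t=0,i=2
  ..### -> .   bit 7 = 0  t=1,i=20
  ..##. -> #   bit 6 = 1  t=4,i=21
  ..#.# -> #   bit 5 = 1  t=0,i=7
  ..#.. -> #   bit 4 = 1  t=0,i=1
  ...## -> #   bit 3 = 1  t=2,i=3
  ...#. -> .   bit 2 = 0  t=0,i=6
  ....# -> #   bit 1 = 1  t=0,i=5
  ..... -> .   bit 0 = 0  t=0,i=4
  bits 00010111101001011111100101111010 = 396753274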